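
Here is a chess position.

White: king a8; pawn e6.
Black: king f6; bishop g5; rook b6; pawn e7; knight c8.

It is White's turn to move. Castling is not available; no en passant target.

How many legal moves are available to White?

White to move; king on a8.
In check: no.
Legal moves: none.
Count: 0.

0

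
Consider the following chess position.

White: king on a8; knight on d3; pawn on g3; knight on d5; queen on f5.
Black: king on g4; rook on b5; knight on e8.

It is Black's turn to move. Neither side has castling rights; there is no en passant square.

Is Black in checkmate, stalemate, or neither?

Black to move; black king on g4.
In check: yes, from the white queen on f5.
Legal moves for Black: Kxf5, Kxg3.
Black is in check but has 2 legal moves → neither.

neither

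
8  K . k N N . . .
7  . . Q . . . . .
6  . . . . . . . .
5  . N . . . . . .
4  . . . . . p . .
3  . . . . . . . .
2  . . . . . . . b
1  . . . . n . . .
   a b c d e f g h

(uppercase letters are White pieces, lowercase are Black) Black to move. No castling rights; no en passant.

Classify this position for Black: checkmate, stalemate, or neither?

Black to move; black king on c8.
In check: yes, from the white queen on c7.
King squares — b7: attacked by Qc7; c7: attacked by Nb5; d7: attacked by Qc7; b8: attacked by Qc7; d8: attacked by Qc7.
Legal moves for Black: none.
In check with no legal moves → checkmate.

checkmate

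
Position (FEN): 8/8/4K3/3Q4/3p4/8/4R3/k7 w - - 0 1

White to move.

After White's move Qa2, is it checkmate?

After Qa2: black king on a1; in check: yes, from the white queen on a2.
King squares — b1: attacked by Qa2; a2: attacked by Re2; b2: attacked by Qa2.
Black has no legal moves → checkmate.

yes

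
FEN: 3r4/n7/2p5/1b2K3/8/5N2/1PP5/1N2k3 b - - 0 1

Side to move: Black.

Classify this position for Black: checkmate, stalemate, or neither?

Black to move; black king on e1.
In check: yes, from the white knight on f3.
Legal moves for Black: Kf2, Ke2, Kf1, Kd1.
Black is in check but has 4 legal moves → neither.

neither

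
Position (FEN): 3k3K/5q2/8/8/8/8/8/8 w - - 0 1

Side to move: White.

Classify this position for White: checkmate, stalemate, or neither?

stalemate

White to move; white king on h8.
In check: no.
King squares — g7: attacked by Qf7; h7: attacked by Qf7; g8: attacked by Qf7.
Legal moves for White: none.
Not in check and no legal moves → stalemate.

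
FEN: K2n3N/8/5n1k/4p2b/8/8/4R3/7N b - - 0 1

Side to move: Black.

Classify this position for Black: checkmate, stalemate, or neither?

neither

Black to move; black king on h6.
In check: no.
Legal moves for Black include: Nf7, Nb7, Ne6, Nc6, Kh7, Kg7, Kg5, Ng8, Ne8, Nh7, Nd7, Nd5, Ng4, Ne4, Be8, Bf7, Bg6, Bg4, ... (list truncated; more exist).
Black has legal moves and is not in check → neither.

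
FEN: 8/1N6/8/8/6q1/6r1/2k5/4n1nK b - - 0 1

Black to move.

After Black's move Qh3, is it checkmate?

After Qh3: white king on h1; in check: yes, from the black queen on h3.
King squares — g1: attacked by Rg3; g2: attacked by Ne1; h2: attacked by Qh3.
White has no legal moves → checkmate.

yes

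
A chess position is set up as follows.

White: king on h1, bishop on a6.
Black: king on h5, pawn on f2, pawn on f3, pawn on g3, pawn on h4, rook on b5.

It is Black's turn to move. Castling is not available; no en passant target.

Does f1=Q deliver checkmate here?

After f1=Q: white king on h1; in check: yes, from the black queen on f1.
King squares — g1: attacked by Qf1; g2: attacked by Qf1; h2: attacked by Pg3.
White has no legal moves → checkmate.

yes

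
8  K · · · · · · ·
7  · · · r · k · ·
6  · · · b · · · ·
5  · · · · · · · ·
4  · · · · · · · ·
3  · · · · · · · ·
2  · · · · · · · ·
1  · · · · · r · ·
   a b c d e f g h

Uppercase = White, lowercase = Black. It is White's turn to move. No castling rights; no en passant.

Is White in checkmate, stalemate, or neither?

stalemate

White to move; white king on a8.
In check: no.
King squares — a7: attacked by Rd7; b7: attacked by Rd7; b8: attacked by Bd6.
Legal moves for White: none.
Not in check and no legal moves → stalemate.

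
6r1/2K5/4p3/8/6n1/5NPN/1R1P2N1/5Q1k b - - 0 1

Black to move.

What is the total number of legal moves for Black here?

Black to move; king on h1.
In check: yes, from the white queen on f1.
Legal moves: none.
Count: 0.

0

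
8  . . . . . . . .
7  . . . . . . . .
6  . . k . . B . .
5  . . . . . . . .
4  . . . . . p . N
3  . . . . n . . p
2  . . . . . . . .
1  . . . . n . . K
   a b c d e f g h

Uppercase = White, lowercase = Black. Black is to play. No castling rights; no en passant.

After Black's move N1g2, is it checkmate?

no

After N1g2: white king on h1; in check: no.
White is not in check, so this cannot be checkmate.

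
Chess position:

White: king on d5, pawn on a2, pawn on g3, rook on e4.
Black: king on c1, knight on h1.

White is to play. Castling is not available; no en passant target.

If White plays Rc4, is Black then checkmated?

no

After Rc4: black king on c1; in check: yes, from the white rook on c4.
Black has 4 legal replies: Kd2, Kb2, Kd1, Kb1.
In check but a legal move exists → not checkmate.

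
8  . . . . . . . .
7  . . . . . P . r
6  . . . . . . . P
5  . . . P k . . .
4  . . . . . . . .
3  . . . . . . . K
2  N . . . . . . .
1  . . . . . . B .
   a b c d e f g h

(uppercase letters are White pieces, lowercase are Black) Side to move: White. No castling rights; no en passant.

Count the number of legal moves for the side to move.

20

White to move; king on h3.
In check: no.
Legal moves: Kh4, Kg4, Kg3, Kh2, Kg2, Nb4, Nc3, Nc1, Ba7, Bb6, Bc5, Bd4+, Be3, Bh2+, Bf2, f8=Q, f8=R, f8=B, f8=N, d6.
Count: 20.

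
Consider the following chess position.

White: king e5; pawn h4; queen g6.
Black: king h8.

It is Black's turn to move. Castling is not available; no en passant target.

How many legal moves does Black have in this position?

0

Black to move; king on h8.
In check: no.
Legal moves: none.
Count: 0.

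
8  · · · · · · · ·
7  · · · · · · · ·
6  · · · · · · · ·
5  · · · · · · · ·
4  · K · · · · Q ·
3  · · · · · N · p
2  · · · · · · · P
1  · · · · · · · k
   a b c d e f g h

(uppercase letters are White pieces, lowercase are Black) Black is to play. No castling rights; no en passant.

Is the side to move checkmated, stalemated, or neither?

Black to move; black king on h1.
In check: no.
King squares — g1: attacked by Nf3; g2: attacked by Qg4; h2: attacked by Nf3.
Legal moves for Black: none.
Not in check and no legal moves → stalemate.

stalemate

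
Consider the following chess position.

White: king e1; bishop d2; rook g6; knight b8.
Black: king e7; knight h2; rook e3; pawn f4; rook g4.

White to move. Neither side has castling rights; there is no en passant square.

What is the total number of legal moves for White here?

White to move; king on e1.
In check: yes, from the black rook on e3.
Legal moves: Kf2, Kd1, Bxe3.
Count: 3.

3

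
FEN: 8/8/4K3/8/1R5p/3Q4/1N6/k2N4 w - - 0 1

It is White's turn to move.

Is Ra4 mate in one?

yes

After Ra4: black king on a1; in check: yes, from the white rook on a4.
King squares — b1: attacked by Qd3; a2: attacked by Ra4; b2: attacked by Nd1.
Black has no legal moves → checkmate.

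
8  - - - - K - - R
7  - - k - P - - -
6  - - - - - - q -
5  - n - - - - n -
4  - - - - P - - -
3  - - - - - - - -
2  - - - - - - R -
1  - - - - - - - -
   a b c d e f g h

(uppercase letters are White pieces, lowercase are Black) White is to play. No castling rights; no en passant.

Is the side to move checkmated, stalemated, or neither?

White to move; white king on e8.
In check: yes, from the black queen on g6.
Legal moves for White: Kf8.
White is in check but has 1 legal move → neither.

neither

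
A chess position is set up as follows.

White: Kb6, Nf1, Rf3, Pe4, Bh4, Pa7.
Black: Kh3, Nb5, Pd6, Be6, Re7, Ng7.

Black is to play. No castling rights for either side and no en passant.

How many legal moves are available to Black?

Black to move; king on h3.
In check: yes, from the white rook on f3.
Legal moves: Kxh4, Kg4, Kg2.
Count: 3.

3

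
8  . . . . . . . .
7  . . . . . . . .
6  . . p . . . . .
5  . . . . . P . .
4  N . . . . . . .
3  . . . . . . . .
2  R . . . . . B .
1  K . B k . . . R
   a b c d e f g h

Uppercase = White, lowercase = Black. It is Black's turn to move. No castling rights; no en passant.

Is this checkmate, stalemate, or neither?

checkmate

Black to move; black king on d1.
In check: yes, from the white rook on h1.
King squares — c1: attacked by Rh1; e1: attacked by Rh1; c2: attacked by Ra2; d2: attacked by Bc1; e2: attacked by Ra2.
Legal moves for Black: none.
In check with no legal moves → checkmate.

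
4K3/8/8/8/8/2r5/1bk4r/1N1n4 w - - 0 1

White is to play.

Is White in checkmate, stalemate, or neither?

neither

White to move; white king on e8.
In check: no.
Legal moves for White: Kf8, Kd8, Kf7, Ke7, Kd7, Nxc3, Na3+, Nd2.
White has 8 legal moves and is not in check → neither.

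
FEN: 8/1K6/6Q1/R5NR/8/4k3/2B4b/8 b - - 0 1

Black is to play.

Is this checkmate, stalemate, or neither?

Black to move; black king on e3.
In check: no.
Legal moves for Black: Kf4, Kd4, Kf2, Ke2, Kd2, Bb8, Bc7, Bd6, Be5, Bf4, Bg3, Bg1.
Black has 12 legal moves and is not in check → neither.

neither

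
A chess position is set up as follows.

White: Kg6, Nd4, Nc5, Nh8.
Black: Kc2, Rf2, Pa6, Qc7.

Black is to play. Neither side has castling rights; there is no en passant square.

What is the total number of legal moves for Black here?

6

Black to move; king on c2.
In check: yes, from the white knight on d4.
Legal moves: Kc3, Kd2, Kb2, Kd1, Kc1, Kb1.
Count: 6.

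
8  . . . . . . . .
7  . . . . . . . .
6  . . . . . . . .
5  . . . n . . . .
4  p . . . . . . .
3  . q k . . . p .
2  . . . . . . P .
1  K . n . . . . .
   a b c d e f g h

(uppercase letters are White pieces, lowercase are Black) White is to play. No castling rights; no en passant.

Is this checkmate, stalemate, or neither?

stalemate

White to move; white king on a1.
In check: no.
King squares — b1: attacked by Qb3; a2: attacked by Nc1; b2: attacked by Qb3.
Legal moves for White: none.
Not in check and no legal moves → stalemate.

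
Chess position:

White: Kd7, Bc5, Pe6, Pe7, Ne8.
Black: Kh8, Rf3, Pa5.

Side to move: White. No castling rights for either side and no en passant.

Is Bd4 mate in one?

no

After Bd4: black king on h8; in check: yes, from the white bishop on d4.
Black has 3 legal replies: Kg8, Kh7, Rf6.
In check but a legal move exists → not checkmate.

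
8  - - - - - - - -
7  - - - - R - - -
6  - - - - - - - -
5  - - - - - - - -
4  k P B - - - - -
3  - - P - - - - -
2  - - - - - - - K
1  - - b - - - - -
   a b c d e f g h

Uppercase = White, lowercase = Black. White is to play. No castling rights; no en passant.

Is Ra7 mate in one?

yes

After Ra7: black king on a4; in check: yes, from the white rook on a7.
King squares — a3: attacked by Ra7; b3: attacked by Bc4; b4: attacked by Pc3; a5: attacked by Pb4; b5: attacked by Bc4.
Black has no legal moves → checkmate.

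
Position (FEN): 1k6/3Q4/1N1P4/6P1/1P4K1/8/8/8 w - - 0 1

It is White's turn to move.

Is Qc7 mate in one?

After Qc7: black king on b8; in check: yes, from the white queen on c7.
King squares — a7: attacked by Qc7; b7: attacked by Qc7; c7: attacked by Pd6; a8: attacked by Nb6; c8: attacked by Nb6.
Black has no legal moves → checkmate.

yes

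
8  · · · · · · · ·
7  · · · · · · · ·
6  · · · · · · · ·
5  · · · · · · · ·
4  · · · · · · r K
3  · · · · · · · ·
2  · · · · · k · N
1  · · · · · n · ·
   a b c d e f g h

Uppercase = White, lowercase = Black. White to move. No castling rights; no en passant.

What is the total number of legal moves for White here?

White to move; king on h4.
In check: yes, from the black rook on g4.
Legal moves: Kh5, Kxg4, Kh3, Nxg4+.
Count: 4.

4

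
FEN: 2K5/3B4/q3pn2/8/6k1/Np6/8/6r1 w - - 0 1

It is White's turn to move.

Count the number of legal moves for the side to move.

3

White to move; king on c8.
In check: yes, from the black queen on a6.
Legal moves: Kd8, Kb8, Kc7.
Count: 3.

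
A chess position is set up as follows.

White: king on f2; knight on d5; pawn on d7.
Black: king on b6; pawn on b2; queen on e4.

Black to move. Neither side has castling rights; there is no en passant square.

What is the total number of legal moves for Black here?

Black to move; king on b6.
In check: yes, from the white knight on d5.
Legal moves: Kb7, Ka7, Kc6, Ka6, Kc5, Kb5, Ka5, Qxd5.
Count: 8.

8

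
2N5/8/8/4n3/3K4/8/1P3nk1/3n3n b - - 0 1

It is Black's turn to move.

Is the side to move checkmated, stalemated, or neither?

Black to move; black king on g2.
In check: no.
Legal moves for Black include: Nf7, Nd7, Ng6, Nc6+, Neg4, Nc4, Nf3+, Ned3, Kh3, Kg3, Kf3, Kh2, Kg1, Kf1, Nfg4, Ne4, Nh3, Nfd3, ... (list truncated; more exist).
Black has legal moves and is not in check → neither.

neither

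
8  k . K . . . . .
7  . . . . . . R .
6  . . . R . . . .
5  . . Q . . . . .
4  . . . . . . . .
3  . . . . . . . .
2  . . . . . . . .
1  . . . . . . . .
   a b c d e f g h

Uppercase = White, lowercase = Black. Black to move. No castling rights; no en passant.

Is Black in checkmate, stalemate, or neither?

Black to move; black king on a8.
In check: no.
King squares — a7: attacked by Qc5; b7: attacked by Rg7; b8: attacked by Kc8.
Legal moves for Black: none.
Not in check and no legal moves → stalemate.

stalemate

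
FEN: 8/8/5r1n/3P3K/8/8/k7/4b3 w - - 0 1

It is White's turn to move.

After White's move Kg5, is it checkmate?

no

After Kg5: black king on a2; in check: no.
Black is not in check, so this cannot be checkmate.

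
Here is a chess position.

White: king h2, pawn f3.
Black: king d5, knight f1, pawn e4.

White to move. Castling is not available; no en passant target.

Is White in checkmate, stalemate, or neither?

neither

White to move; white king on h2.
In check: yes, from the black knight on f1.
Legal moves for White: Kh3, Kg2, Kh1, Kg1.
White is in check but has 4 legal moves → neither.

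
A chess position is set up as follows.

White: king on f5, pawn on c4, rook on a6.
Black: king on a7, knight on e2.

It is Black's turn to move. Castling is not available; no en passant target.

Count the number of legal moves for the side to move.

Black to move; king on a7.
In check: yes, from the white rook on a6.
Legal moves: Kb8, Kb7, Kxa6.
Count: 3.

3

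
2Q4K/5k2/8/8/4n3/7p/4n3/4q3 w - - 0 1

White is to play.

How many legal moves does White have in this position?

White to move; king on h8.
In check: no.
Legal moves: Kh7, Qg8+, Qf8+, Qe8+, Qd8, Qb8, Qa8, Qd7+, Qc7+, Qb7+, Qe6+, Qc6, Qa6, Qf5+, Qc5, Qg4, Qc4+, Qxh3, Qc3, Qc2, Qc1.
Count: 21.

21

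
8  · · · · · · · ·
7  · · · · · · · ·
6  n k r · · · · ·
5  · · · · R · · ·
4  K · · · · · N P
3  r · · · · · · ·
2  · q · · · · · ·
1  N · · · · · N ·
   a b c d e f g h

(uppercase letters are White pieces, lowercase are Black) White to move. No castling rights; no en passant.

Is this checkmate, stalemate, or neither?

checkmate

White to move; white king on a4.
In check: yes, from the black rook on a3.
King squares — a3: attacked by Qb2; b3: attacked by Qb2; b4: attacked by Qb2; a5: attacked by Ra3; b5: attacked by Qb2.
Legal moves for White: none.
In check with no legal moves → checkmate.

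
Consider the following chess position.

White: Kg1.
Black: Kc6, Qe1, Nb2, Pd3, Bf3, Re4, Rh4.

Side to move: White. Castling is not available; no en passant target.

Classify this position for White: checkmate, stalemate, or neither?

checkmate

White to move; white king on g1.
In check: yes, from the black queen on e1.
King squares — f1: attacked by Qe1; h1: attacked by Qe1; f2: attacked by Qe1; g2: attacked by Bf3; h2: attacked by Rh4.
Legal moves for White: none.
In check with no legal moves → checkmate.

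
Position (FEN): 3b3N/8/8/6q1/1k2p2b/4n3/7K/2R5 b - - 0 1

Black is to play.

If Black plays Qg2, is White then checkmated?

After Qg2: white king on h2; in check: yes, from the black queen on g2.
King squares — g1: attacked by Qg2; h1: attacked by Qg2; g2: attacked by Ne3; g3: attacked by Qg2; h3: attacked by Qg2.
White has no legal moves → checkmate.

yes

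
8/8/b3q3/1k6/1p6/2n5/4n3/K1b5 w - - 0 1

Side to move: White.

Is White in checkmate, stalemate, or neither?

White to move; white king on a1.
In check: no.
King squares — b1: attacked by Nc3; a2: attacked by Nc3; b2: attacked by Bc1.
Legal moves for White: none.
Not in check and no legal moves → stalemate.

stalemate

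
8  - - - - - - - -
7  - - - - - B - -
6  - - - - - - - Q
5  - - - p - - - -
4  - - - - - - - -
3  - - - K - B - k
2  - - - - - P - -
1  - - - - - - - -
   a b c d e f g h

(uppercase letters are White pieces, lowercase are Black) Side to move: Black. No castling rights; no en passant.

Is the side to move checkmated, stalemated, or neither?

Black to move; black king on h3.
In check: yes, from the white queen on h6.
King squares — g2: attacked by Bf3; h2: attacked by Qh6; g3: attacked by Pf2; g4: attacked by Bf3; h4: attacked by Qh6.
Legal moves for Black: none.
In check with no legal moves → checkmate.

checkmate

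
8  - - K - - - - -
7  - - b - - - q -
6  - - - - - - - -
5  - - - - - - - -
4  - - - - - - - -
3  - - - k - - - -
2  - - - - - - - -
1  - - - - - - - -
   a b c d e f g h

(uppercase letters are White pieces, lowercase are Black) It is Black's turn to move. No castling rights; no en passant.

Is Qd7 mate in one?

After Qd7: white king on c8; in check: yes, from the black queen on d7.
White has 2 legal replies: Kxd7, Kb7.
In check but a legal move exists → not checkmate.

no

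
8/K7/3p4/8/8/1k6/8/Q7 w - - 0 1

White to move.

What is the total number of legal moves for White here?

White to move; king on a7.
In check: no.
Legal moves: Kb8, Ka8, Kb7, Kb6, Ka6, Qh8, Qg7, Qf6, Qa6, Qe5, Qa5, Qd4, Qa4+, Qc3+, Qa3+, Qb2+, Qa2+, Qh1, Qg1, Qf1, Qe1, Qd1+, Qc1, Qb1+.
Count: 24.

24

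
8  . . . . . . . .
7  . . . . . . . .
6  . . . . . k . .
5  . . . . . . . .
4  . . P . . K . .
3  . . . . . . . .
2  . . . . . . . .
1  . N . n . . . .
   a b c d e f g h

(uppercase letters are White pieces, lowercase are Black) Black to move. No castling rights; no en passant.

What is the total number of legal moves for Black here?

Black to move; king on f6.
In check: no.
Legal moves: Kg7, Kf7, Ke7, Kg6, Ke6, Ne3, Nc3, Nf2, Nb2.
Count: 9.

9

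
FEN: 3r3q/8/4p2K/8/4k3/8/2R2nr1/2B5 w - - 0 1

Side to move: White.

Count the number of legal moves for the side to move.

White to move; king on h6.
In check: yes, from the black queen on h8.
Legal moves: none.
Count: 0.

0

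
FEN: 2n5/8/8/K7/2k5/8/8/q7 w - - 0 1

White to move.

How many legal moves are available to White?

0

White to move; king on a5.
In check: yes, from the black queen on a1.
Legal moves: none.
Count: 0.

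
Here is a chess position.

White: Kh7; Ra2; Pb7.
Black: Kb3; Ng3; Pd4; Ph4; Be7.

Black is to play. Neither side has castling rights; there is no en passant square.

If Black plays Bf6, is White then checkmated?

After Bf6: white king on h7; in check: no.
White is not in check, so this cannot be checkmate.

no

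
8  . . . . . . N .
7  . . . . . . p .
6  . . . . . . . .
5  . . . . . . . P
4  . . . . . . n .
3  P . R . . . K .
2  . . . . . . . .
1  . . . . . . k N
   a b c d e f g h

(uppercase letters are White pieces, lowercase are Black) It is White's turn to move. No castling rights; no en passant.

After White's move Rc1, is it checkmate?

yes

After Rc1: black king on g1; in check: yes, from the white rook on c1.
King squares — f1: attacked by Rc1; h1: attacked by Rc1; f2: attacked by Nh1; g2: attacked by Kg3; h2: attacked by Kg3.
Black has no legal moves → checkmate.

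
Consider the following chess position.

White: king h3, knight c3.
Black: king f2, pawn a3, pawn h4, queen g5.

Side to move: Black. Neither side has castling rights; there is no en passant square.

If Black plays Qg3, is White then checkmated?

After Qg3: white king on h3; in check: yes, from the black queen on g3.
King squares — g2: attacked by Kf2; h2: attacked by Qg3; g3: attacked by Kf2; g4: attacked by Qg3; h4: attacked by Qg3.
White has no legal moves → checkmate.

yes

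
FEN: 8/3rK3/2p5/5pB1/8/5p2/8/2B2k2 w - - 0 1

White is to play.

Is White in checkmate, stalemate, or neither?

White to move; white king on e7.
In check: yes, from the black rook on d7.
Legal moves for White: Kf8, Ke8, Kxd7, Kf6, Ke6.
White is in check but has 5 legal moves → neither.

neither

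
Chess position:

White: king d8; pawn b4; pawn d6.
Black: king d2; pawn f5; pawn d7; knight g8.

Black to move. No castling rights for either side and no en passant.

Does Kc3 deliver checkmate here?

no

After Kc3: white king on d8; in check: no.
White is not in check, so this cannot be checkmate.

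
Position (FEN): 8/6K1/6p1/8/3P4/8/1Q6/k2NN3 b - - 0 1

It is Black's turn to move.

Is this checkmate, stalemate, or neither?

checkmate

Black to move; black king on a1.
In check: yes, from the white queen on b2.
King squares — b1: attacked by Qb2; a2: attacked by Qb2; b2: attacked by Nd1.
Legal moves for Black: none.
In check with no legal moves → checkmate.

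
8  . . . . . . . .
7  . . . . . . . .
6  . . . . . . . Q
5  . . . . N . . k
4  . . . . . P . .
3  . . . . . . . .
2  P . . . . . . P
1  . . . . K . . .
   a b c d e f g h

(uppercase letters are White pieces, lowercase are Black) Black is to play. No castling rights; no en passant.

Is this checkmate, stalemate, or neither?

neither

Black to move; black king on h5.
In check: yes, from the white queen on h6.
Legal moves for Black: Kxh6.
Black is in check but has 1 legal move → neither.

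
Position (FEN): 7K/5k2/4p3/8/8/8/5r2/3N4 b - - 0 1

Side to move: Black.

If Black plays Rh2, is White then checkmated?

yes

After Rh2: white king on h8; in check: yes, from the black rook on h2.
King squares — g7: attacked by Kf7; h7: attacked by Rh2; g8: attacked by Kf7.
White has no legal moves → checkmate.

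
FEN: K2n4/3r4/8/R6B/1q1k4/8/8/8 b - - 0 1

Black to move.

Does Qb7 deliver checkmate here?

After Qb7: white king on a8; in check: yes, from the black queen on b7.
King squares — a7: attacked by Qb7; b7: attacked by Rd7; b8: attacked by Qb7.
White has no legal moves → checkmate.

yes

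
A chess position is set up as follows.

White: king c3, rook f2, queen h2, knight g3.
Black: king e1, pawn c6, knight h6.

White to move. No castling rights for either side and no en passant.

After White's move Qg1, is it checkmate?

After Qg1: black king on e1; in check: yes, from the white queen on g1.
King squares — d1: attacked by Qg1; f1: attacked by Qg1; d2: attacked by Rf2; e2: attacked by Rf2; f2: attacked by Qg1.
Black has no legal moves → checkmate.

yes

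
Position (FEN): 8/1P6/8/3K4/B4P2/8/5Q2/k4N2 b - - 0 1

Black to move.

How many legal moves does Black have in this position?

Black to move; king on a1.
In check: no.
Legal moves: Kb1.
Count: 1.

1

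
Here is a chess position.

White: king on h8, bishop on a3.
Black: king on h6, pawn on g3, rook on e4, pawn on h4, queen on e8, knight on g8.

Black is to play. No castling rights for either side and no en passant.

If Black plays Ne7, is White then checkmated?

After Ne7: white king on h8; in check: yes, from the black queen on e8.
King squares — g7: attacked by Kh6; h7: attacked by Kh6; g8: attacked by Ne7.
White has no legal moves → checkmate.

yes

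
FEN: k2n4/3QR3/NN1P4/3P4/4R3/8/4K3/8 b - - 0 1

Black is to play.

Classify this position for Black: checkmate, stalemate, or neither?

checkmate

Black to move; black king on a8.
In check: yes, from the white knight on b6.
King squares — a7: attacked by Qd7; b7: attacked by Qd7; b8: attacked by Na6.
Legal moves for Black: none.
In check with no legal moves → checkmate.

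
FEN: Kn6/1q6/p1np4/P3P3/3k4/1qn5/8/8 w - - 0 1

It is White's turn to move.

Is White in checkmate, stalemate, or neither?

White to move; white king on a8.
In check: yes, from the black queen on b7.
King squares — a7: attacked by Nc6; b7: attacked by Qb3; b8: attacked by Nc6.
Legal moves for White: none.
In check with no legal moves → checkmate.

checkmate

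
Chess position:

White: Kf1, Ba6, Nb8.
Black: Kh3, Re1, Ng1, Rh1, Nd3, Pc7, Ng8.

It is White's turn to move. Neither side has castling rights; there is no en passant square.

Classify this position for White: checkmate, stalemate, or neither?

checkmate

White to move; white king on f1.
In check: yes, from the black rook on e1.
King squares — e1: attacked by Nd3; g1: attacked by Re1; e2: attacked by Re1; f2: attacked by Nd3; g2: attacked by Kh3.
Legal moves for White: none.
In check with no legal moves → checkmate.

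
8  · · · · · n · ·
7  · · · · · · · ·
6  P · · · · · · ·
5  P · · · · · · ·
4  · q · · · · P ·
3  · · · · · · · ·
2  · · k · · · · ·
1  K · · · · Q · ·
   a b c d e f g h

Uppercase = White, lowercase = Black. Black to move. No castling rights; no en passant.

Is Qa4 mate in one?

yes

After Qa4: white king on a1; in check: yes, from the black queen on a4.
King squares — b1: attacked by Kc2; a2: attacked by Qa4; b2: attacked by Kc2.
White has no legal moves → checkmate.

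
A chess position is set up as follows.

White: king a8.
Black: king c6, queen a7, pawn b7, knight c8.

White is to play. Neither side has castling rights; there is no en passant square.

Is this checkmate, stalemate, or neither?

checkmate

White to move; white king on a8.
In check: yes, from the black queen on a7.
King squares — a7: attacked by Nc8; b7: attacked by Kc6; b8: attacked by Qa7.
Legal moves for White: none.
In check with no legal moves → checkmate.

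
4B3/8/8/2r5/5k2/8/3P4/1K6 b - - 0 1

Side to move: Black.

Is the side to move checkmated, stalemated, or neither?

Black to move; black king on f4.
In check: no.
Legal moves for Black include: Rc8, Rc7, Rc6, Rh5, Rg5, Rf5, Re5, Rd5, Rb5+, Ra5, Rc4, Rc3, Rc2, Rc1+, Kg5, Kf5, Ke5, Kg4, ... (list truncated; more exist).
Black has legal moves and is not in check → neither.

neither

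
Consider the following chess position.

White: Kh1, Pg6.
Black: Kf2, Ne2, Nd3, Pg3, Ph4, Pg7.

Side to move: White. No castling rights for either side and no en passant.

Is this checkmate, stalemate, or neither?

stalemate

White to move; white king on h1.
In check: no.
King squares — g1: attacked by Ne2; g2: attacked by Kf2; h2: attacked by Pg3.
Legal moves for White: none.
Not in check and no legal moves → stalemate.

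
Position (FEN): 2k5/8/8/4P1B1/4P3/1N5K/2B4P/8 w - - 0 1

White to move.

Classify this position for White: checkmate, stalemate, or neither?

neither

White to move; white king on h3.
In check: no.
Legal moves for White include: Bd8, Be7, Bh6, Bf6, Bh4, Bf4, Be3, Bd2, Bc1, Kh4, Kg4, Kg3, Kg2, Nc5, Na5, Nd4, Nd2, Nc1, ... (list truncated; more exist).
White has legal moves and is not in check → neither.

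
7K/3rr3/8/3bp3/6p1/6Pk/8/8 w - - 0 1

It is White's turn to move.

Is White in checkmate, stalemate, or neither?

White to move; white king on h8.
In check: no.
King squares — g7: attacked by Re7; h7: attacked by Re7; g8: attacked by Bd5.
Legal moves for White: none.
Not in check and no legal moves → stalemate.

stalemate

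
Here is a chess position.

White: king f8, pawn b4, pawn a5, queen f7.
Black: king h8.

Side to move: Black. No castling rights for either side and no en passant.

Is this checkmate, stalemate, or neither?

stalemate

Black to move; black king on h8.
In check: no.
King squares — g7: attacked by Qf7; h7: attacked by Qf7; g8: attacked by Qf7.
Legal moves for Black: none.
Not in check and no legal moves → stalemate.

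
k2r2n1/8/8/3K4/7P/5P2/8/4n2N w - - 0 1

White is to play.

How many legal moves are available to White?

6

White to move; king on d5.
In check: yes, from the black rook on d8.
Legal moves: Ke6, Kc6, Ke5, Kc5, Ke4, Kc4.
Count: 6.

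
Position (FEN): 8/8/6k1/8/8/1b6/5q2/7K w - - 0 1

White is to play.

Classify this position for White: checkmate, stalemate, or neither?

stalemate

White to move; white king on h1.
In check: no.
King squares — g1: attacked by Qf2; g2: attacked by Qf2; h2: attacked by Qf2.
Legal moves for White: none.
Not in check and no legal moves → stalemate.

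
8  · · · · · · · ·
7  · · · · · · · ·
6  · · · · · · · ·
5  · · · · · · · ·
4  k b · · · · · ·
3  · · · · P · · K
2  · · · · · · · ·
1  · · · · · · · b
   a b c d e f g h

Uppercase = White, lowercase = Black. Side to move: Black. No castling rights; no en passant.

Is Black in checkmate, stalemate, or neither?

Black to move; black king on a4.
In check: no.
Legal moves for Black include: Bf8, Be7, Bd6, Bc5, Ba5, Bc3, Ba3, Bd2, Be1, Kb5, Ka5, Kb3, Ka3, Ba8, Bb7, Bc6, Bd5, Be4, ... (list truncated; more exist).
Black has legal moves and is not in check → neither.

neither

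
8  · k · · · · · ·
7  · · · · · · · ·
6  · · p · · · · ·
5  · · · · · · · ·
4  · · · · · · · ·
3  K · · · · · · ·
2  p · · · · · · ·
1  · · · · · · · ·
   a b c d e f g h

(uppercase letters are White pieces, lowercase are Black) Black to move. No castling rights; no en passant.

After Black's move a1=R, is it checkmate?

no

After a1=R: white king on a3; in check: yes, from the black rook on a1.
White has 3 legal replies: Kb4, Kb3, Kb2.
In check but a legal move exists → not checkmate.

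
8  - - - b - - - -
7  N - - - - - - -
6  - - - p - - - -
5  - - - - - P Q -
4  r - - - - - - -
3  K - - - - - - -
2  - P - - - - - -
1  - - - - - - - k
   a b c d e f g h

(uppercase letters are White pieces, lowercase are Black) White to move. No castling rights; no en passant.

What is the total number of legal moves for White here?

2

White to move; king on a3.
In check: yes, from the black rook on a4.
Legal moves: Kxa4, Kb3.
Count: 2.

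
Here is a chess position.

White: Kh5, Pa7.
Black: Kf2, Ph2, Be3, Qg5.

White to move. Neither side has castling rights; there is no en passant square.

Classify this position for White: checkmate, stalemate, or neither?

checkmate

White to move; white king on h5.
In check: yes, from the black queen on g5.
King squares — g4: attacked by Qg5; h4: attacked by Qg5; g5: attacked by Be3; g6: attacked by Qg5; h6: attacked by Qg5.
Legal moves for White: none.
In check with no legal moves → checkmate.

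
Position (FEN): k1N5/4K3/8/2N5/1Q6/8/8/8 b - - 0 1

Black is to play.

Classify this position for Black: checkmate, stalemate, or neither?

Black to move; black king on a8.
In check: no.
King squares — a7: attacked by Nc8; b7: attacked by Qb4; b8: attacked by Qb4.
Legal moves for Black: none.
Not in check and no legal moves → stalemate.

stalemate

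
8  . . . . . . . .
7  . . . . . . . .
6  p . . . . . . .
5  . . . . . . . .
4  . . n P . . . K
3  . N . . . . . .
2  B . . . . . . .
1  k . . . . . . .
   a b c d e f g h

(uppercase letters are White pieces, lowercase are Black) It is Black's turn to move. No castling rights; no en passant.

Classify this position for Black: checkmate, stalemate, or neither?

Black to move; black king on a1.
In check: yes, from the white knight on b3.
King squares — b1: attacked by Ba2; a2: available; b2: available.
Legal moves for Black: Kb2, Kxa2.
Black is in check but has 2 legal moves → neither.

neither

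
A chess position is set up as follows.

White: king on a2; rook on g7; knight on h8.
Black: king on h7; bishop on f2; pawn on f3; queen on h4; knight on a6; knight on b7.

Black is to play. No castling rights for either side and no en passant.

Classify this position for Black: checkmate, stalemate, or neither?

neither

Black to move; black king on h7.
In check: yes, from the white rook on g7.
King squares — g6: attacked by Rg7; h6: available; g7: available; g8: attacked by Rg7; h8: available.
Legal moves for Black: Kxh8, Kxg7, Kh6.
Black is in check but has 3 legal moves → neither.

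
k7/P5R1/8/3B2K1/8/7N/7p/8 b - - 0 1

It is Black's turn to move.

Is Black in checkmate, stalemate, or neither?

Black to move; black king on a8.
In check: yes, from the white bishop on d5.
King squares — a7: attacked by Rg7; b7: attacked by Bd5; b8: attacked by Pa7.
Legal moves for Black: none.
In check with no legal moves → checkmate.

checkmate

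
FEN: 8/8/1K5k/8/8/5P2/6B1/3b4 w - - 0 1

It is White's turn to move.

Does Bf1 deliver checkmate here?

no

After Bf1: black king on h6; in check: no.
Black is not in check, so this cannot be checkmate.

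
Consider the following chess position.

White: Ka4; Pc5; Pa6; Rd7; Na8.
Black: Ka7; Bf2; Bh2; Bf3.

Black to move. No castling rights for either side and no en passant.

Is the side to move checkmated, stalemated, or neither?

neither

Black to move; black king on a7.
In check: yes, from the white rook on d7.
Legal moves for Black: Kb8, Kxa8, Kxa6, Bb7, Bc7.
Black is in check but has 5 legal moves → neither.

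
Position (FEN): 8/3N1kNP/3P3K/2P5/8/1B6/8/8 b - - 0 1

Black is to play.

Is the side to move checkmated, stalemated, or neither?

Black to move; black king on f7.
In check: yes, from the white bishop on b3.
King squares — e6: attacked by Bb3; f6: attacked by Nd7; g6: attacked by Kh6; e7: attacked by Pd6; g7: attacked by Kh6; e8: attacked by Ng7; f8: attacked by Nd7; g8: attacked by Bb3.
Legal moves for Black: none.
In check with no legal moves → checkmate.

checkmate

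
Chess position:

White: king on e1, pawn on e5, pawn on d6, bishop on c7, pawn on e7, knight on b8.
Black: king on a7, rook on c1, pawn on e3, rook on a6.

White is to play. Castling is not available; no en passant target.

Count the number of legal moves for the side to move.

1

White to move; king on e1.
In check: yes, from the black rook on c1.
Legal moves: Ke2.
Count: 1.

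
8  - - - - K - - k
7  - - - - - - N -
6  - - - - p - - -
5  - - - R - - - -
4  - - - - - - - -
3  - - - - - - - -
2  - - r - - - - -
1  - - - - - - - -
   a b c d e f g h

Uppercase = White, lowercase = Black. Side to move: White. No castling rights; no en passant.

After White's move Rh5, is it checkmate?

After Rh5: black king on h8; in check: yes, from the white rook on h5.
Black has 2 legal replies: Kg8, Kxg7.
In check but a legal move exists → not checkmate.

no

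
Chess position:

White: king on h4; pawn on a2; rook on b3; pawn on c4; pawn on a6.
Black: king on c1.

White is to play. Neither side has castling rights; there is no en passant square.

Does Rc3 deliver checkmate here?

After Rc3: black king on c1; in check: yes, from the white rook on c3.
Black has 4 legal replies: Kd2, Kb2, Kd1, Kb1.
In check but a legal move exists → not checkmate.

no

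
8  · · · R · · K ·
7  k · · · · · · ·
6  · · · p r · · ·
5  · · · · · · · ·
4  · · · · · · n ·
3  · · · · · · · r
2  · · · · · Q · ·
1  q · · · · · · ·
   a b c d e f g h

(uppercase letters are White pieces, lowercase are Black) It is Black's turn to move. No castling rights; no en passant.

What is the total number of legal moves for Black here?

7

Black to move; king on a7.
In check: yes, from the white queen on f2.
Legal moves: Kb7, Ka6, Ree3, Ne3, Nxf2, Rhe3, Qd4.
Count: 7.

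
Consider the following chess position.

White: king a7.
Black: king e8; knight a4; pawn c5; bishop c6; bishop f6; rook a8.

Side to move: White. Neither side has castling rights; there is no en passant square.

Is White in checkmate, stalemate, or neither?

White to move; white king on a7.
In check: yes, from the black rook on a8.
King squares — a6: attacked by Ra8; b6: attacked by Na4; b7: attacked by Bc6; a8: attacked by Bc6; b8: attacked by Ra8.
Legal moves for White: none.
In check with no legal moves → checkmate.

checkmate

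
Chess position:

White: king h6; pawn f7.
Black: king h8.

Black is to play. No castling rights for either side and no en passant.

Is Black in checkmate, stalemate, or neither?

stalemate

Black to move; black king on h8.
In check: no.
King squares — g7: attacked by Kh6; h7: attacked by Kh6; g8: attacked by Pf7.
Legal moves for Black: none.
Not in check and no legal moves → stalemate.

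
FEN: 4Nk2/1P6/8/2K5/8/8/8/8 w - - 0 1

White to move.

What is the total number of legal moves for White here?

White to move; king on c5.
In check: no.
Legal moves: Ng7, Nc7, Nf6, Nd6, Kd6, Kc6, Kb6, Kd5, Kb5, Kd4, Kc4, Kb4, b8=Q, b8=R, b8=B, b8=N.
Count: 16.

16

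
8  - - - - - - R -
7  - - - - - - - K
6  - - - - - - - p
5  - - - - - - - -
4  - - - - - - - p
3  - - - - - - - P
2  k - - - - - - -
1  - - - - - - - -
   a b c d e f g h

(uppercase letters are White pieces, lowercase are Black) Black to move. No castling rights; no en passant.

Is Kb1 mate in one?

After Kb1: white king on h7; in check: no.
White is not in check, so this cannot be checkmate.

no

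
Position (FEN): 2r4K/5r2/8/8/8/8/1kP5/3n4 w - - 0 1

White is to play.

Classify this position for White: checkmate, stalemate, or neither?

checkmate

White to move; white king on h8.
In check: yes, from the black rook on c8.
King squares — g7: attacked by Rf7; h7: attacked by Rf7; g8: attacked by Rc8.
Legal moves for White: none.
In check with no legal moves → checkmate.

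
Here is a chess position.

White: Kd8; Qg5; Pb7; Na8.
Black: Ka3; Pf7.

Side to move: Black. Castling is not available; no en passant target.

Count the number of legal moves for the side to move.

Black to move; king on a3.
In check: no.
Legal moves: Kb4, Ka4, Kb3, Kb2, Ka2, f6, f5.
Count: 7.

7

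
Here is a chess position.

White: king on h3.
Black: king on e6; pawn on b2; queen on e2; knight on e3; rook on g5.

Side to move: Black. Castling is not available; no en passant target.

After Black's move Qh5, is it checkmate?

yes

After Qh5: white king on h3; in check: yes, from the black queen on h5.
King squares — g2: attacked by Ne3; h2: attacked by Qh5; g3: attacked by Rg5; g4: attacked by Ne3; h4: attacked by Qh5.
White has no legal moves → checkmate.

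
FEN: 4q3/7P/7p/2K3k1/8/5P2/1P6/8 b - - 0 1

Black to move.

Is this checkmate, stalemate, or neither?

Black to move; black king on g5.
In check: no.
Legal moves for Black include: Qh8, Qg8, Qf8+, Qd8, Qc8+, Qb8, Qa8, Qf7, Qe7+, Qd7, Qg6, Qe6, Qc6+, Qh5, Qe5+, Qb5+, Qe4, Qa4, ... (list truncated; more exist).
Black has legal moves and is not in check → neither.

neither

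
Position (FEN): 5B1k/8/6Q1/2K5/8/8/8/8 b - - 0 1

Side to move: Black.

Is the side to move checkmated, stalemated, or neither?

Black to move; black king on h8.
In check: no.
King squares — g7: attacked by Qg6; h7: attacked by Qg6; g8: attacked by Qg6.
Legal moves for Black: none.
Not in check and no legal moves → stalemate.

stalemate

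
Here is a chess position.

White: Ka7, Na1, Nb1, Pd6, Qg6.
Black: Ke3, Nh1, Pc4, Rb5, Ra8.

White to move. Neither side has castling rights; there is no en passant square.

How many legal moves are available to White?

1

White to move; king on a7.
In check: yes, from the black rook on a8.
Legal moves: Kxa8.
Count: 1.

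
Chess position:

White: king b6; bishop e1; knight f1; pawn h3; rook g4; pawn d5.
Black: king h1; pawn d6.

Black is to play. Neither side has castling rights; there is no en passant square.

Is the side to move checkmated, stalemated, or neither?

Black to move; black king on h1.
In check: no.
King squares — g1: attacked by Rg4; g2: attacked by Rg4; h2: attacked by Nf1.
Legal moves for Black: none.
Not in check and no legal moves → stalemate.

stalemate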